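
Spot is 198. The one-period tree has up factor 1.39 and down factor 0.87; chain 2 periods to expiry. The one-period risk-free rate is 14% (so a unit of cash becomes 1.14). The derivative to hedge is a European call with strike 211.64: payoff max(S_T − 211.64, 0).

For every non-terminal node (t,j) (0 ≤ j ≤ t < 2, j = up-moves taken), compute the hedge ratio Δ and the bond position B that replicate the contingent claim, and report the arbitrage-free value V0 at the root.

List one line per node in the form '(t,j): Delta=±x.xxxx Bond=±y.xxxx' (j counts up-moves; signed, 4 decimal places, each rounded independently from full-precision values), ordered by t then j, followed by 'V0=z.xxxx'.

(0,0): Delta=0.7470 Bond=-101.7640
(1,0): Delta=0.3104 Bond=-40.8016
(1,1): Delta=1.0000 Bond=-185.6491
V0=46.1366

The replicating-portfolio and risk-neutral prices coincide; use p* = (1.14−0.87)/(1.39−0.87) = 0.5192 for the latter.
Terminal values V(2,·): V(2,0)=0.0000, V(2,1)=27.8014, V(2,2)=170.9158
(1,0): S=172.2600. Δ = (V_up−V_dn)/(S_up−S_dn) = (27.8014−0.0000)/(239.4414−149.8662) = 0.3104. V = [p*·27.8014 + (1−p*)·0.0000]/1.14 = 12.6626. B = V − Δ·S = -40.8016.
(1,1): S=275.2200. Δ = (V_up−V_dn)/(S_up−S_dn) = (170.9158−27.8014)/(382.5558−239.4414) = 1.0000. V = [p*·170.9158 + (1−p*)·27.8014]/1.14 = 89.5709. B = V − Δ·S = -185.6491.
(0,0): S=198.0000. Δ = (V_up−V_dn)/(S_up−S_dn) = (89.5709−12.6626)/(275.2200−172.2600) = 0.7470. V = [p*·89.5709 + (1−p*)·12.6626]/1.14 = 46.1366. B = V − Δ·S = -101.7640.
Each (Δ,B) replicates both successor values, so the strategy is self-financing and V0 is arbitrage-free.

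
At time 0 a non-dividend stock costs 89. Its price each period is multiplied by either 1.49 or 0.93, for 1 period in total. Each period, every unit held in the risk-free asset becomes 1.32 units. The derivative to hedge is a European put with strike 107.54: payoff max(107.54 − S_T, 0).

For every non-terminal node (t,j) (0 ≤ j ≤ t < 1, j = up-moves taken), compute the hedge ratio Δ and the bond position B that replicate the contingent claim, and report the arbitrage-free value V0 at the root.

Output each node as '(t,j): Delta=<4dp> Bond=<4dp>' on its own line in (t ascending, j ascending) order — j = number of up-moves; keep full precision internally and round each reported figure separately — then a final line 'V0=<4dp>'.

(0,0): Delta=-0.4970 Bond=49.9287
V0=5.6966

No-arbitrage ⇒ martingale measure with p* = (R−d)/(u−d) = 0.6964.
Terminal payoffs: V(1,0)=24.7700, V(1,1)=0.0000
  t=0,j=0: stock 89.0000 → up 132.6100 (V=0.0000), down 82.7700 (V=24.7700). Price 5.6966; hedge Δ=-0.4970, bond B=49.9287.
The time-0 hedge costs 5.6966, which is the no-arbitrage price.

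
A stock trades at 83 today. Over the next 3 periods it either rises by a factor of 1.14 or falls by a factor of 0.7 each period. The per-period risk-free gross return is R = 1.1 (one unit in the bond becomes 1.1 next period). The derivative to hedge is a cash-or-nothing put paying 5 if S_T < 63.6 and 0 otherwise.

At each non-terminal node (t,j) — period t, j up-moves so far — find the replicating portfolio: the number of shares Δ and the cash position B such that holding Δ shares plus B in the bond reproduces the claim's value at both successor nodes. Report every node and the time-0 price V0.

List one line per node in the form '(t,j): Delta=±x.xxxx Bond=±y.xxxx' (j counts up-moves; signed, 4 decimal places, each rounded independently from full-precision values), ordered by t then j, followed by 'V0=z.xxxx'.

(0,0): Delta=-0.0187 Bond=1.6398
(1,0): Delta=-0.1616 Bond=10.1086
(1,1): Delta=-0.0099 Bond=0.9733
(2,0): Delta=0.0000 Bond=4.5455
(2,1): Delta=-0.1716 Bond=11.7769
(2,2): Delta=0.0000 Bond=0.0000
V0=0.0875

Risk-neutral probability p* = (R−d)/(u−d) = (1.1−0.7)/(1.14−0.7) = 0.9091.
At expiry t=3: V(3,0)=5.0000, V(3,1)=5.0000, V(3,2)=0.0000, V(3,3)=0.0000
(2,0): S=40.6700. Δ = (V_up−V_dn)/(S_up−S_dn) = (5.0000−5.0000)/(46.3638−28.4690) = 0.0000. V = [p*·5.0000 + (1−p*)·5.0000]/1.1 = 4.5455. B = V − Δ·S = 4.5455.
(2,1): S=66.2340. Δ = (V_up−V_dn)/(S_up−S_dn) = (0.0000−5.0000)/(75.5068−46.3638) = -0.1716. V = [p*·0.0000 + (1−p*)·5.0000]/1.1 = 0.4132. B = V − Δ·S = 11.7769.
(2,2): S=107.8668. Δ = (V_up−V_dn)/(S_up−S_dn) = (0.0000−0.0000)/(122.9682−75.5068) = 0.0000. V = [p*·0.0000 + (1−p*)·0.0000]/1.1 = 0.0000. B = V − Δ·S = 0.0000.
(1,0): S=58.1000. Δ = (V_up−V_dn)/(S_up−S_dn) = (0.4132−4.5455)/(66.2340−40.6700) = -0.1616. V = [p*·0.4132 + (1−p*)·4.5455]/1.1 = 0.7172. B = V − Δ·S = 10.1086.
(1,1): S=94.6200. Δ = (V_up−V_dn)/(S_up−S_dn) = (0.0000−0.4132)/(107.8668−66.2340) = -0.0099. V = [p*·0.0000 + (1−p*)·0.4132]/1.1 = 0.0342. B = V − Δ·S = 0.9733.
(0,0): S=83.0000. Δ = (V_up−V_dn)/(S_up−S_dn) = (0.0342−0.7172)/(94.6200−58.1000) = -0.0187. V = [p*·0.0342 + (1−p*)·0.7172]/1.1 = 0.0875. B = V − Δ·S = 1.6398.
Each (Δ,B) replicates both successor values, so the strategy is self-financing and V0 is arbitrage-free.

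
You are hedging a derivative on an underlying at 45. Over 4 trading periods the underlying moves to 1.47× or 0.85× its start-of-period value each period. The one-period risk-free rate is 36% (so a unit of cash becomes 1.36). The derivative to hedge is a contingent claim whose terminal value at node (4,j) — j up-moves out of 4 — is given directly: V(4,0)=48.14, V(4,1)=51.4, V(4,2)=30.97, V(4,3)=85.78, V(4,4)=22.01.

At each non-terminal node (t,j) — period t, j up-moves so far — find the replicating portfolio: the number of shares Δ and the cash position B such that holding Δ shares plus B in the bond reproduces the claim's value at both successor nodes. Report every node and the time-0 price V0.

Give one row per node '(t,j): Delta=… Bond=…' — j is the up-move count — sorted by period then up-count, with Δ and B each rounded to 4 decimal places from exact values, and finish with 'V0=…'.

(0,0): Delta=-0.2468 Bond=25.4043
(1,0): Delta=0.7119 Bond=-2.1214
(1,1): Delta=-0.3664 Bond=42.4594
(2,0): Delta=-0.5919 Bond=39.5049
(2,1): Delta=0.8745 Bond=-12.0280
(2,2): Delta=-0.5212 Bond=72.7937
(3,0): Delta=0.1903 Bond=32.1108
(3,1): Delta=-0.6895 Bond=58.3889
(3,2): Delta=1.0696 Bond=-32.4800
(3,3): Delta=-0.7195 Bond=127.3578
V0=14.2969

Risk-neutral probability p* = (R−d)/(u−d) = (1.36−0.85)/(1.47−0.85) = 0.8226.
Terminal values V(4,·): V(4,0)=48.1400, V(4,1)=51.4000, V(4,2)=30.9700, V(4,3)=85.7800, V(4,4)=22.0100
Node (3,0) S=27.6356: V=(p*·51.4000+(1−p*)·48.1400)/1.36=37.3688; Δ=(51.4000−48.1400)/(40.6244−23.4903)=0.1903; B=V−Δ·S=32.1108
Node (3,1) S=47.7934: V=(p*·30.9700+(1−p*)·51.4000)/1.36=25.4373; Δ=(30.9700−51.4000)/(70.2563−40.6244)=-0.6895; B=V−Δ·S=58.3889
Node (3,2) S=82.6544: V=(p*·85.7800+(1−p*)·30.9700)/1.36=55.9233; Δ=(85.7800−30.9700)/(121.5020−70.2563)=1.0696; B=V−Δ·S=-32.4800
Node (3,3) S=142.9435: V=(p*·22.0100+(1−p*)·85.7800)/1.36=24.5030; Δ=(22.0100−85.7800)/(210.1270−121.5020)=-0.7195; B=V−Δ·S=127.3578
Node (2,0) S=32.5125: V=(p*·25.4373+(1−p*)·37.3688)/1.36=20.2604; Δ=(25.4373−37.3688)/(47.7934−27.6356)=-0.5919; B=V−Δ·S=39.5049
Node (2,1) S=56.2275: V=(p*·55.9233+(1−p*)·25.4373)/1.36=37.1430; Δ=(55.9233−25.4373)/(82.6544−47.7934)=0.8745; B=V−Δ·S=-12.0280
Node (2,2) S=97.2405: V=(p*·24.5030+(1−p*)·55.9233)/1.36=22.1158; Δ=(24.5030−55.9233)/(142.9435−82.6544)=-0.5212; B=V−Δ·S=72.7937
Node (1,0) S=38.2500: V=(p*·37.1430+(1−p*)·20.2604)/1.36=25.1086; Δ=(37.1430−20.2604)/(56.2275−32.5125)=0.7119; B=V−Δ·S=-2.1214
Node (1,1) S=66.1500: V=(p*·22.1158+(1−p*)·37.1430)/1.36=18.2220; Δ=(22.1158−37.1430)/(97.2405−56.2275)=-0.3664; B=V−Δ·S=42.4594
Node (0,0) S=45.0000: V=(p*·18.2220+(1−p*)·25.1086)/1.36=14.2969; Δ=(18.2220−25.1086)/(66.1500−38.2500)=-0.2468; B=V−Δ·S=25.4043
Root portfolio cost Δ·45+B reproduces V0=14.2969.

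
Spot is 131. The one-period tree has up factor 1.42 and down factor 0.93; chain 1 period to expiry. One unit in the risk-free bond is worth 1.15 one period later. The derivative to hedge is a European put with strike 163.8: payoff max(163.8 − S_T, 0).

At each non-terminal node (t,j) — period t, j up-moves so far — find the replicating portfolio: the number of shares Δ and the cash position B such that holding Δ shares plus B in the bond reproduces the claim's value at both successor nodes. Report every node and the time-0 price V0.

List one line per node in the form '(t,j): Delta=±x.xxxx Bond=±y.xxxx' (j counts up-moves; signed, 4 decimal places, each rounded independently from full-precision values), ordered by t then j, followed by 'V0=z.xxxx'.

The replicating-portfolio and risk-neutral prices coincide; use p* = (1.15−0.93)/(1.42−0.93) = 0.4490 for the latter.
Payoff layer (t=1): V(1,0)=41.9700, V(1,1)=0.0000
(0,0): S=131.0000. Δ = (V_up−V_dn)/(S_up−S_dn) = (0.0000−41.9700)/(186.0200−121.8300) = -0.6538. V = [p*·0.0000 + (1−p*)·41.9700]/1.15 = 20.1098. B = V − Δ·S = 105.7629.
Each (Δ,B) replicates both successor values, so the strategy is self-financing and V0 is arbitrage-free.

(0,0): Delta=-0.6538 Bond=105.7629
V0=20.1098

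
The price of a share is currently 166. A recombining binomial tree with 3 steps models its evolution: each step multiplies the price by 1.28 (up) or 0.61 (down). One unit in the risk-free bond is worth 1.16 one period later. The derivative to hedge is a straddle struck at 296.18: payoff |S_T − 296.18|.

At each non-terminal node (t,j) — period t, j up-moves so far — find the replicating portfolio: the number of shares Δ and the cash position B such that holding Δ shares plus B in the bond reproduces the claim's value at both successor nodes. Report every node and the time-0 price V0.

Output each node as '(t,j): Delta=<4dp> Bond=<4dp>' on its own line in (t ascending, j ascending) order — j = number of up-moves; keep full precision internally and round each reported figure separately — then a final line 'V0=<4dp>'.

(0,0): Delta=-0.5322 Bond=148.9134
(1,0): Delta=-1.0000 Bond=220.1100
(1,1): Delta=-0.4835 Bond=162.4042
(2,0): Delta=-1.0000 Bond=255.3276
(2,1): Delta=-1.0000 Bond=255.3276
(2,2): Delta=-0.4298 Bond=173.7841
V0=60.5698

Risk-neutral probability p* = (R−d)/(u−d) = (1.16−0.61)/(1.28−0.61) = 0.8209.
Terminal values V(3,·): V(3,0)=258.5012, V(3,1)=217.1162, V(3,2)=130.2756, V(3,3)=51.9472
(2,0): S=61.7686. Δ = (V_up−V_dn)/(S_up−S_dn) = (217.1162−258.5012)/(79.0638−37.6788) = -1.0000. V = [p*·217.1162 + (1−p*)·258.5012]/1.16 = 193.5590. B = V − Δ·S = 255.3276.
(2,1): S=129.6128. Δ = (V_up−V_dn)/(S_up−S_dn) = (130.2756−217.1162)/(165.9044−79.0638) = -1.0000. V = [p*·130.2756 + (1−p*)·217.1162]/1.16 = 125.7148. B = V − Δ·S = 255.3276.
(2,2): S=271.9744. Δ = (V_up−V_dn)/(S_up−S_dn) = (51.9472−130.2756)/(348.1272−165.9044) = -0.4298. V = [p*·51.9472 + (1−p*)·130.2756]/1.16 = 56.8760. B = V − Δ·S = 173.7841.
(1,0): S=101.2600. Δ = (V_up−V_dn)/(S_up−S_dn) = (125.7148−193.5590)/(129.6128−61.7686) = -1.0000. V = [p*·125.7148 + (1−p*)·193.5590]/1.16 = 118.8500. B = V − Δ·S = 220.1100.
(1,1): S=212.4800. Δ = (V_up−V_dn)/(S_up−S_dn) = (56.8760−125.7148)/(271.9744−129.6128) = -0.4835. V = [p*·56.8760 + (1−p*)·125.7148]/1.16 = 59.6598. B = V − Δ·S = 162.4042.
(0,0): S=166.0000. Δ = (V_up−V_dn)/(S_up−S_dn) = (59.6598−118.8500)/(212.4800−101.2600) = -0.5322. V = [p*·59.6598 + (1−p*)·118.8500]/1.16 = 60.5698. B = V − Δ·S = 148.9134.
The time-0 hedge costs 60.5698, which is the no-arbitrage price.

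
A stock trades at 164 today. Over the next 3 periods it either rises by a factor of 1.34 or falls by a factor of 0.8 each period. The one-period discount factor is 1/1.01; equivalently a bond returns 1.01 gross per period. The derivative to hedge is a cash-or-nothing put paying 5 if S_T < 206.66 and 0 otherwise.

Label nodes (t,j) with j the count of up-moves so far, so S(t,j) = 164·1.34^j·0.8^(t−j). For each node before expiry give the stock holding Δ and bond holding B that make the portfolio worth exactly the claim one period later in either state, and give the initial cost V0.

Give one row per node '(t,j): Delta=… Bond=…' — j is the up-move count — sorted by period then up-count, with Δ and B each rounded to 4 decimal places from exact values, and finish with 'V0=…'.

(0,0): Delta=-0.0263 Bond=7.5363
(1,0): Delta=-0.0272 Bond=7.7254
(1,1): Delta=-0.0255 Bond=7.4329
(2,0): Delta=0.0000 Bond=4.9505
(2,1): Delta=-0.0527 Bond=12.2846
(2,2): Delta=0.0000 Bond=0.0000
V0=3.2220

Risk-neutral probability p* = (R−d)/(u−d) = (1.01−0.8)/(1.34−0.8) = 0.3889.
Terminal values V(3,·): V(3,0)=5.0000, V(3,1)=5.0000, V(3,2)=0.0000, V(3,3)=0.0000
(2,0): S=104.9600. Δ = (V_up−V_dn)/(S_up−S_dn) = (5.0000−5.0000)/(140.6464−83.9680) = 0.0000. V = [p*·5.0000 + (1−p*)·5.0000]/1.01 = 4.9505. B = V − Δ·S = 4.9505.
(2,1): S=175.8080. Δ = (V_up−V_dn)/(S_up−S_dn) = (0.0000−5.0000)/(235.5827−140.6464) = -0.0527. V = [p*·0.0000 + (1−p*)·5.0000]/1.01 = 3.0253. B = V − Δ·S = 12.2846.
(2,2): S=294.4784. Δ = (V_up−V_dn)/(S_up−S_dn) = (0.0000−0.0000)/(394.6011−235.5827) = 0.0000. V = [p*·0.0000 + (1−p*)·0.0000]/1.01 = 0.0000. B = V − Δ·S = 0.0000.
(1,0): S=131.2000. Δ = (V_up−V_dn)/(S_up−S_dn) = (3.0253−4.9505)/(175.8080−104.9600) = -0.0272. V = [p*·3.0253 + (1−p*)·4.9505]/1.01 = 4.1602. B = V − Δ·S = 7.7254.
(1,1): S=219.7600. Δ = (V_up−V_dn)/(S_up−S_dn) = (0.0000−3.0253)/(294.4784−175.8080) = -0.0255. V = [p*·0.0000 + (1−p*)·3.0253]/1.01 = 1.8305. B = V − Δ·S = 7.4329.
(0,0): S=164.0000. Δ = (V_up−V_dn)/(S_up−S_dn) = (1.8305−4.1602)/(219.7600−131.2000) = -0.0263. V = [p*·1.8305 + (1−p*)·4.1602]/1.01 = 3.2220. B = V − Δ·S = 7.5363.
The time-0 hedge costs 3.2220, which is the no-arbitrage price.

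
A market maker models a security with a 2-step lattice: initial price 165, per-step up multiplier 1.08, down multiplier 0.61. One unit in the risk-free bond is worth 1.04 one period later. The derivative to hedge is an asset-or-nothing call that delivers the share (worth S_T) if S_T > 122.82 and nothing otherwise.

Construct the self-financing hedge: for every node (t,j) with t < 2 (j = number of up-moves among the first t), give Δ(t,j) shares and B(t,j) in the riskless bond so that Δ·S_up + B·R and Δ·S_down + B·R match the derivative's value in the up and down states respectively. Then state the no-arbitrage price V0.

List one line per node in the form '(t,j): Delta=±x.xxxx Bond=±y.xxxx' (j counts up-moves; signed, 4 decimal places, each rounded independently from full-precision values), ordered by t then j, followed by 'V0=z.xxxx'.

The replicating-portfolio and risk-neutral prices coincide; use p* = (1.04−0.61)/(1.08−0.61) = 0.9149 for the latter.
At expiry t=2: V(2,0)=0.0000, V(2,1)=0.0000, V(2,2)=192.4560
(1,0): S=100.6500. Δ = (V_up−V_dn)/(S_up−S_dn) = (0.0000−0.0000)/(108.7020−61.3965) = 0.0000. V = [p*·0.0000 + (1−p*)·0.0000]/1.04 = 0.0000. B = V − Δ·S = 0.0000.
(1,1): S=178.2000. Δ = (V_up−V_dn)/(S_up−S_dn) = (192.4560−0.0000)/(192.4560−108.7020) = 2.2979. V = [p*·192.4560 + (1−p*)·0.0000]/1.04 = 169.3046. B = V − Δ·S = -240.1763.
(0,0): S=165.0000. Δ = (V_up−V_dn)/(S_up−S_dn) = (169.3046−0.0000)/(178.2000−100.6500) = 2.1832. V = [p*·169.3046 + (1−p*)·0.0000]/1.04 = 148.9382. B = V − Δ·S = -211.2844.
Root portfolio cost Δ·165+B reproduces V0=148.9382.

(0,0): Delta=2.1832 Bond=-211.2844
(1,0): Delta=0.0000 Bond=0.0000
(1,1): Delta=2.2979 Bond=-240.1763
V0=148.9382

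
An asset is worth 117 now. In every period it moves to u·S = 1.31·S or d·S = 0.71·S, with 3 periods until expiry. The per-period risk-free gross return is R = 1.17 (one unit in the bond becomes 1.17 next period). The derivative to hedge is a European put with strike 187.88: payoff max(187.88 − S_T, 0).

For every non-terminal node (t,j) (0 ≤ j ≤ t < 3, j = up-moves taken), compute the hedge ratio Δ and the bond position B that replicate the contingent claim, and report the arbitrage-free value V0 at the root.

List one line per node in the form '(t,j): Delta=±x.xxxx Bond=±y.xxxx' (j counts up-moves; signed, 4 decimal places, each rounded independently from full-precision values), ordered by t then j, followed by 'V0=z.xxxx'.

The replicating-portfolio and risk-neutral prices coincide; use p* = (1.17−0.71)/(1.31−0.71) = 0.7667 for the latter.
Terminal values V(3,·): V(3,0)=146.0044, V(3,1)=110.6166, V(3,2)=45.3236, V(3,3)=0.0000
  t=2,j=0: stock 58.9797 → up 77.2634 (V=110.6166), down 41.8756 (V=146.0044). Price 101.6015; hedge Δ=-1.0000, bond B=160.5812.
  t=2,j=1: stock 108.8217 → up 142.5564 (V=45.3236), down 77.2634 (V=110.6166). Price 51.7595; hedge Δ=-1.0000, bond B=160.5812.
  t=2,j=2: stock 200.7837 → up 263.0266 (V=0.0000), down 142.5564 (V=45.3236). Price 9.0389; hedge Δ=-0.3762, bond B=84.5782.
  t=1,j=0: stock 83.0700 → up 108.8217 (V=51.7595), down 58.9797 (V=101.6015). Price 54.1789; hedge Δ=-1.0000, bond B=137.2489.
  t=1,j=1: stock 153.2700 → up 200.7837 (V=9.0389), down 108.8217 (V=51.7595). Price 16.2453; hedge Δ=-0.4645, bond B=87.4463.
  t=0,j=0: stock 117.0000 → up 153.2700 (V=16.2453), down 83.0700 (V=54.1789). Price 21.4500; hedge Δ=-0.5404, bond B=84.6726.
Each (Δ,B) replicates both successor values, so the strategy is self-financing and V0 is arbitrage-free.

(0,0): Delta=-0.5404 Bond=84.6726
(1,0): Delta=-1.0000 Bond=137.2489
(1,1): Delta=-0.4645 Bond=87.4463
(2,0): Delta=-1.0000 Bond=160.5812
(2,1): Delta=-1.0000 Bond=160.5812
(2,2): Delta=-0.3762 Bond=84.5782
V0=21.4500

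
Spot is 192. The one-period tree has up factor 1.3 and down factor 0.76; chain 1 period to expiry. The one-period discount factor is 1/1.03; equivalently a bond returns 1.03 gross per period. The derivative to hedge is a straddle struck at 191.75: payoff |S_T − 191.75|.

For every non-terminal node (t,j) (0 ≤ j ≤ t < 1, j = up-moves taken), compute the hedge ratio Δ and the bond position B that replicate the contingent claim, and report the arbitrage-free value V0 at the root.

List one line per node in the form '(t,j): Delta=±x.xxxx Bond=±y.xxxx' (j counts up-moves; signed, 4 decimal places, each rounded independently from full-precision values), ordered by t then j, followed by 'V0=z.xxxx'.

(0,0): Delta=0.1159 Bond=28.0708
V0=50.3301

No-arbitrage ⇒ martingale measure with p* = (R−d)/(u−d) = 0.5000.
Payoff layer (t=1): V(1,0)=45.8300, V(1,1)=57.8500
  t=0,j=0: stock 192.0000 → up 249.6000 (V=57.8500), down 145.9200 (V=45.8300). Price 50.3301; hedge Δ=0.1159, bond B=28.0708.
Each (Δ,B) replicates both successor values, so the strategy is self-financing and V0 is arbitrage-free.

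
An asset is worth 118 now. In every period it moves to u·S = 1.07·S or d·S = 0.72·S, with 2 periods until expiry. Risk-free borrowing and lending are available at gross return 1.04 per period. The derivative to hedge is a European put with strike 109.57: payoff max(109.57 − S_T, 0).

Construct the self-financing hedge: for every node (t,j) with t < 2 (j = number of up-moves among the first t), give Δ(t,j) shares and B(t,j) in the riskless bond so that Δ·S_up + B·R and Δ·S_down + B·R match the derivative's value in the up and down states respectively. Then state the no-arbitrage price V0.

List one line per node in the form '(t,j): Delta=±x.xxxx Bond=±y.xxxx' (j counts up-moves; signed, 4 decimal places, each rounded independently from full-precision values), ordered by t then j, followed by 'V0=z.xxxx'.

Risk-neutral probability p* = (R−d)/(u−d) = (1.04−0.72)/(1.07−0.72) = 0.9143.
Payoff layer (t=2): V(2,0)=48.3988, V(2,1)=18.6628, V(2,2)=0.0000
(1,0): S=84.9600. Δ = (V_up−V_dn)/(S_up−S_dn) = (18.6628−48.3988)/(90.9072−61.1712) = -1.0000. V = [p*·18.6628 + (1−p*)·48.3988]/1.04 = 20.3958. B = V − Δ·S = 105.3558.
(1,1): S=126.2600. Δ = (V_up−V_dn)/(S_up−S_dn) = (0.0000−18.6628)/(135.0982−90.9072) = -0.4223. V = [p*·0.0000 + (1−p*)·18.6628]/1.04 = 1.5381. B = V − Δ·S = 54.8604.
(0,0): S=118.0000. Δ = (V_up−V_dn)/(S_up−S_dn) = (1.5381−20.3958)/(126.2600−84.9600) = -0.4566. V = [p*·1.5381 + (1−p*)·20.3958]/1.04 = 3.0332. B = V − Δ·S = 56.9121.
Check: Δ(0,0)·S0 + B(0,0) = 3.0332 = V0.

(0,0): Delta=-0.4566 Bond=56.9121
(1,0): Delta=-1.0000 Bond=105.3558
(1,1): Delta=-0.4223 Bond=54.8604
V0=3.0332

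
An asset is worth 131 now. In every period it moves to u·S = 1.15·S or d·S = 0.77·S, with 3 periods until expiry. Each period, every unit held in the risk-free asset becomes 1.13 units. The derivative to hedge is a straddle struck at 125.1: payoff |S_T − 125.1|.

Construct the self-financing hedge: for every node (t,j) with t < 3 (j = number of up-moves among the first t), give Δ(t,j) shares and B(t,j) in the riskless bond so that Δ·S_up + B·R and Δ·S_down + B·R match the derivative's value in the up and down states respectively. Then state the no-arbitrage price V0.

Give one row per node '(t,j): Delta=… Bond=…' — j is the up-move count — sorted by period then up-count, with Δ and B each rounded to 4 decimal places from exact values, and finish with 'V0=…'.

(0,0): Delta=0.8852 Bond=-71.2531
(1,0): Delta=-0.6369 Bond=73.0138
(1,1): Delta=0.9418 Bond=-89.0454
(2,0): Delta=-1.0000 Bond=110.7080
(2,1): Delta=-0.6234 Bond=80.9388
(2,2): Delta=1.0000 Bond=-110.7080
V0=44.7031

Since d<R<u, set p* = (R−d)/(u−d) = 0.9474; price each node as the discounted p*-expectation of its children.
At expiry t=3: V(3,0)=65.2942, V(3,1)=35.7796, V(3,2)=8.3006, V(3,3)=74.1346
(2,0): S=77.6699. Δ = (V_up−V_dn)/(S_up−S_dn) = (35.7796−65.2942)/(89.3204−59.8058) = -1.0000. V = [p*·35.7796 + (1−p*)·65.2942]/1.13 = 33.0381. B = V − Δ·S = 110.7080.
(2,1): S=116.0005. Δ = (V_up−V_dn)/(S_up−S_dn) = (8.3006−35.7796)/(133.4006−89.3204) = -0.6234. V = [p*·8.3006 + (1−p*)·35.7796]/1.13 = 8.6255. B = V − Δ·S = 80.9388.
(2,2): S=173.2475. Δ = (V_up−V_dn)/(S_up−S_dn) = (74.1346−8.3006)/(199.2346−133.4006) = 1.0000. V = [p*·74.1346 + (1−p*)·8.3006]/1.13 = 62.5395. B = V − Δ·S = -110.7080.
(1,0): S=100.8700. Δ = (V_up−V_dn)/(S_up−S_dn) = (8.6255−33.0381)/(116.0005−77.6699) = -0.6369. V = [p*·8.6255 + (1−p*)·33.0381]/1.13 = 8.7703. B = V − Δ·S = 73.0138.
(1,1): S=150.6500. Δ = (V_up−V_dn)/(S_up−S_dn) = (62.5395−8.6255)/(173.2475−116.0005) = 0.9418. V = [p*·62.5395 + (1−p*)·8.6255]/1.13 = 52.8336. B = V − Δ·S = -89.0454.
(0,0): S=131.0000. Δ = (V_up−V_dn)/(S_up−S_dn) = (52.8336−8.7703)/(150.6500−100.8700) = 0.8852. V = [p*·52.8336 + (1−p*)·8.7703]/1.13 = 44.7031. B = V − Δ·S = -71.2531.
Each (Δ,B) replicates both successor values, so the strategy is self-financing and V0 is arbitrage-free.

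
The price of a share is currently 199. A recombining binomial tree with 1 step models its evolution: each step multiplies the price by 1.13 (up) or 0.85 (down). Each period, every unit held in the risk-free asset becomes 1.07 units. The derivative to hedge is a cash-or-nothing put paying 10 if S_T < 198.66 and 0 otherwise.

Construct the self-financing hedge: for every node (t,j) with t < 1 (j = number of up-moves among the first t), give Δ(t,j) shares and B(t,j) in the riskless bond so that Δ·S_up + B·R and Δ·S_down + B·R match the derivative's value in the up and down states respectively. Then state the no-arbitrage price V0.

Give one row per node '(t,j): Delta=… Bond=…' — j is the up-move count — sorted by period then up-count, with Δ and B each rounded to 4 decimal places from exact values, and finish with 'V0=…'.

Since d<R<u, set p* = (R−d)/(u−d) = 0.7857; price each node as the discounted p*-expectation of its children.
Payoff layer (t=1): V(1,0)=10.0000, V(1,1)=0.0000
(0,0): S=199.0000. Δ = (V_up−V_dn)/(S_up−S_dn) = (0.0000−10.0000)/(224.8700−169.1500) = -0.1795. V = [p*·0.0000 + (1−p*)·10.0000]/1.07 = 2.0027. B = V − Δ·S = 37.7170.
Root portfolio cost Δ·199+B reproduces V0=2.0027.

(0,0): Delta=-0.1795 Bond=37.7170
V0=2.0027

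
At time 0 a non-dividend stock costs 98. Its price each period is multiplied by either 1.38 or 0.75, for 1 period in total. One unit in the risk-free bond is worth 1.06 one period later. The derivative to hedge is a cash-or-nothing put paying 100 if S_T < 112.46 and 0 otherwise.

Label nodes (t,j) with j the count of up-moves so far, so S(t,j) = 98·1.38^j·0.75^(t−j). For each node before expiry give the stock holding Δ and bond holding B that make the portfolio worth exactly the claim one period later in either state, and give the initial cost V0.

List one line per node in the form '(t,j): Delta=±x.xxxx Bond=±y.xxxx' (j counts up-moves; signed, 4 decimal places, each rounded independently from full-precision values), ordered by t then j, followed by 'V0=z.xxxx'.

(0,0): Delta=-1.6197 Bond=206.6487
V0=47.9185

Under the risk-neutral measure, an up-move has probability p* = (R−d)/(u−d) = 0.4921 and values discount at R = 1.06.
Terminal values V(1,·): V(1,0)=100.0000, V(1,1)=0.0000
  t=0,j=0: stock 98.0000 → up 135.2400 (V=0.0000), down 73.5000 (V=100.0000). Price 47.9185; hedge Δ=-1.6197, bond B=206.6487.
The time-0 hedge costs 47.9185, which is the no-arbitrage price.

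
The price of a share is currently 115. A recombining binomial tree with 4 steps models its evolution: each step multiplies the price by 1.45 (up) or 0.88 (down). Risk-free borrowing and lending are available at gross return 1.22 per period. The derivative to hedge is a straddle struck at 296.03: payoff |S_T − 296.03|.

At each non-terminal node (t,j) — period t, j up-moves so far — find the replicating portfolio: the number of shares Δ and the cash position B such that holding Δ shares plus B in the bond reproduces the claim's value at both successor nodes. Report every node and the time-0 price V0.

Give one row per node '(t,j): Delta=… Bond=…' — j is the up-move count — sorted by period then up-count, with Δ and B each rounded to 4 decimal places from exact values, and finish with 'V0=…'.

Under the risk-neutral measure, an up-move has probability p* = (R−d)/(u−d) = 0.5965 and values discount at R = 1.22.
Terminal values V(4,·): V(4,0)=227.0650, V(4,1)=182.3945, V(4,2)=108.7898, V(4,3)=12.4909, V(4,4)=212.3282
Node (3,0) S=78.3693: V=(p*·182.3945+(1−p*)·227.0650)/1.22=164.2783; Δ=(182.3945−227.0650)/(113.6355−68.9650)=-1.0000; B=V−Δ·S=242.6475
Node (3,1) S=129.1312: V=(p*·108.7898+(1−p*)·182.3945)/1.22=113.5163; Δ=(108.7898−182.3945)/(187.2402−113.6355)=-1.0000; B=V−Δ·S=242.6475
Node (3,2) S=212.7730: V=(p*·12.4909+(1−p*)·108.7898)/1.22=42.0888; Δ=(12.4909−108.7898)/(308.5208−187.2402)=-0.7940; B=V−Δ·S=211.0342
Node (3,3) S=350.5919: V=(p*·212.3282+(1−p*)·12.4909)/1.22=107.9443; Δ=(212.3282−12.4909)/(508.3582−308.5208)=1.0000; B=V−Δ·S=-242.6475
Node (2,0) S=89.0560: V=(p*·113.5163+(1−p*)·164.2783)/1.22=109.8354; Δ=(113.5163−164.2783)/(129.1312−78.3693)=-1.0000; B=V−Δ·S=198.8914
Node (2,1) S=146.7400: V=(p*·42.0888+(1−p*)·113.5163)/1.22=58.1233; Δ=(42.0888−113.5163)/(212.7730−129.1312)=-0.8540; B=V−Δ·S=183.4348
Node (2,2) S=241.7875: V=(p*·107.9443+(1−p*)·42.0888)/1.22=66.6976; Δ=(107.9443−42.0888)/(350.5919−212.7730)=0.4778; B=V−Δ·S=-48.8385
Node (1,0) S=101.2000: V=(p*·58.1233+(1−p*)·109.8354)/1.22=64.7456; Δ=(58.1233−109.8354)/(146.7400−89.0560)=-0.8965; B=V−Δ·S=155.4686
Node (1,1) S=166.7500: V=(p*·66.6976+(1−p*)·58.1233)/1.22=51.8342; Δ=(66.6976−58.1233)/(241.7875−146.7400)=0.0902; B=V−Δ·S=36.7917
Node (0,0) S=115.0000: V=(p*·51.8342+(1−p*)·64.7456)/1.22=46.7574; Δ=(51.8342−64.7456)/(166.7500−101.2000)=-0.1970; B=V−Δ·S=69.4089
The time-0 hedge costs 46.7574, which is the no-arbitrage price.

(0,0): Delta=-0.1970 Bond=69.4089
(1,0): Delta=-0.8965 Bond=155.4686
(1,1): Delta=0.0902 Bond=36.7917
(2,0): Delta=-1.0000 Bond=198.8914
(2,1): Delta=-0.8540 Bond=183.4348
(2,2): Delta=0.4778 Bond=-48.8385
(3,0): Delta=-1.0000 Bond=242.6475
(3,1): Delta=-1.0000 Bond=242.6475
(3,2): Delta=-0.7940 Bond=211.0342
(3,3): Delta=1.0000 Bond=-242.6475
V0=46.7574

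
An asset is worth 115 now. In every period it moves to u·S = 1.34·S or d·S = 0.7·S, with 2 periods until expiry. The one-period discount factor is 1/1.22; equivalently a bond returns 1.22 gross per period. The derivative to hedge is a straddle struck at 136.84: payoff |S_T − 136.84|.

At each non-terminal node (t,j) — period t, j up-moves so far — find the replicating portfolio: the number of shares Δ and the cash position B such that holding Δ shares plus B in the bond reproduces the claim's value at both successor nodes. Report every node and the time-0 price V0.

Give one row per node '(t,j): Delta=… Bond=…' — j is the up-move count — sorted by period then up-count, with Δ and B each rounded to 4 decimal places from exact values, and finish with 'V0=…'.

No-arbitrage ⇒ martingale measure with p* = (R−d)/(u−d) = 0.8125.
Payoff layer (t=2): V(2,0)=80.4900, V(2,1)=28.9700, V(2,2)=69.6540
  t=1,j=0: stock 80.5000 → up 107.8700 (V=28.9700), down 56.3500 (V=80.4900). Price 31.6639; hedge Δ=-1.0000, bond B=112.1639.
  t=1,j=1: stock 154.1000 → up 206.4940 (V=69.6540), down 107.8700 (V=28.9700). Price 50.8408; hedge Δ=0.4125, bond B=-12.7280.
  t=0,j=0: stock 115.0000 → up 154.1000 (V=50.8408), down 80.5000 (V=31.6639). Price 38.7255; hedge Δ=0.2606, bond B=8.7617.
Root portfolio cost Δ·115+B reproduces V0=38.7255.

(0,0): Delta=0.2606 Bond=8.7617
(1,0): Delta=-1.0000 Bond=112.1639
(1,1): Delta=0.4125 Bond=-12.7280
V0=38.7255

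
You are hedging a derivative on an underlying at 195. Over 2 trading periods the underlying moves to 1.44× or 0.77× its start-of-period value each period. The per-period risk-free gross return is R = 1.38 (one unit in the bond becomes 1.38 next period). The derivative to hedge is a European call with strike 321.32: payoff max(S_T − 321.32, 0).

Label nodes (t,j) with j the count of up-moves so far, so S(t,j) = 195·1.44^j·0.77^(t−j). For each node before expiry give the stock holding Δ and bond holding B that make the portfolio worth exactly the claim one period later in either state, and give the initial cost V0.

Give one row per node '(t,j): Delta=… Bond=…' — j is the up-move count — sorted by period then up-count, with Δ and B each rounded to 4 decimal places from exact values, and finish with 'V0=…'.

(0,0): Delta=0.4193 Bond=-45.6203
(1,0): Delta=0.0000 Bond=0.0000
(1,1): Delta=0.4413 Bond=-69.1484
V0=36.1408

Risk-neutral probability p* = (R−d)/(u−d) = (1.38−0.77)/(1.44−0.77) = 0.9104.
Terminal values V(2,·): V(2,0)=0.0000, V(2,1)=0.0000, V(2,2)=83.0320
Node (1,0) S=150.1500: V=(p*·0.0000+(1−p*)·0.0000)/1.38=0.0000; Δ=(0.0000−0.0000)/(216.2160−115.6155)=0.0000; B=V−Δ·S=0.0000
Node (1,1) S=280.8000: V=(p*·83.0320+(1−p*)·0.0000)/1.38=54.7799; Δ=(83.0320−0.0000)/(404.3520−216.2160)=0.4413; B=V−Δ·S=-69.1484
Node (0,0) S=195.0000: V=(p*·54.7799+(1−p*)·0.0000)/1.38=36.1408; Δ=(54.7799−0.0000)/(280.8000−150.1500)=0.4193; B=V−Δ·S=-45.6203
The time-0 hedge costs 36.1408, which is the no-arbitrage price.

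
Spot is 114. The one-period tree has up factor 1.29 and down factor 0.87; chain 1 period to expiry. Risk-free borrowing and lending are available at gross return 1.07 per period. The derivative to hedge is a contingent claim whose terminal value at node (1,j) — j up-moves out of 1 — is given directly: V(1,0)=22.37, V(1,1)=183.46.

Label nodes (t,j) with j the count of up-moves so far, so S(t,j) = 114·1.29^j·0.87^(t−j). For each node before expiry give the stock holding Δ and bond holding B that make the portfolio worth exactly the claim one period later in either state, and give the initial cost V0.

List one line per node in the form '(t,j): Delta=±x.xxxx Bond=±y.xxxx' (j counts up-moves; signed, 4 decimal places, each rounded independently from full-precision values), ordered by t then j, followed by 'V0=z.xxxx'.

Under the risk-neutral measure, an up-move has probability p* = (R−d)/(u−d) = 0.4762 and values discount at R = 1.07.
At expiry t=1: V(1,0)=22.3700, V(1,1)=183.4600
  t=0,j=0: stock 114.0000 → up 147.0600 (V=183.4600), down 99.1800 (V=22.3700). Price 92.5977; hedge Δ=3.3645, bond B=-290.9499.
The time-0 hedge costs 92.5977, which is the no-arbitrage price.

(0,0): Delta=3.3645 Bond=-290.9499
V0=92.5977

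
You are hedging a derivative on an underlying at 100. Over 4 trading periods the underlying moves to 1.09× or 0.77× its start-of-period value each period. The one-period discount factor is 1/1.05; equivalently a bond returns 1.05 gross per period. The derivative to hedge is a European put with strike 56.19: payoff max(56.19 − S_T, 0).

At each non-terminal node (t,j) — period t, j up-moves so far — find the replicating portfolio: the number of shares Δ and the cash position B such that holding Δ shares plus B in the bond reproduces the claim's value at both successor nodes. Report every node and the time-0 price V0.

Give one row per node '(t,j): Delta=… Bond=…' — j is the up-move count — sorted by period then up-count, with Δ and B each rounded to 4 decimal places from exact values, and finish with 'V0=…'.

(0,0): Delta=-0.0079 Bond=0.8291
(1,0): Delta=-0.0602 Bond=4.8958
(1,1): Delta=-0.0026 Bond=0.2955
(2,0): Delta=-0.3740 Bond=23.7478
(2,1): Delta=-0.0285 Bond=2.4824
(2,2): Delta=0.0000 Bond=0.0000
(3,0): Delta=-1.0000 Bond=53.5143
(3,1): Delta=-0.3108 Bond=20.8524
(3,2): Delta=0.0000 Bond=0.0000
(3,3): Delta=0.0000 Bond=0.0000
V0=0.0404

The replicating-portfolio and risk-neutral prices coincide; use p* = (1.05−0.77)/(1.09−0.77) = 0.8750 for the latter.
Terminal payoffs: V(4,0)=21.0370, V(4,1)=6.4279, V(4,2)=0.0000, V(4,3)=0.0000, V(4,4)=0.0000
(3,0): S=45.6533. Δ = (V_up−V_dn)/(S_up−S_dn) = (6.4279−21.0370)/(49.7621−35.1530) = -1.0000. V = [p*·6.4279 + (1−p*)·21.0370]/1.05 = 7.8610. B = V − Δ·S = 53.5143.
(3,1): S=64.6261. Δ = (V_up−V_dn)/(S_up−S_dn) = (0.0000−6.4279)/(70.4424−49.7621) = -0.3108. V = [p*·0.0000 + (1−p*)·6.4279]/1.05 = 0.7652. B = V − Δ·S = 20.8524.
(3,2): S=91.4837. Δ = (V_up−V_dn)/(S_up−S_dn) = (0.0000−0.0000)/(99.7172−70.4424) = 0.0000. V = [p*·0.0000 + (1−p*)·0.0000]/1.05 = 0.0000. B = V − Δ·S = 0.0000.
(3,3): S=129.5029. Δ = (V_up−V_dn)/(S_up−S_dn) = (0.0000−0.0000)/(141.1582−99.7172) = 0.0000. V = [p*·0.0000 + (1−p*)·0.0000]/1.05 = 0.0000. B = V − Δ·S = 0.0000.
(2,0): S=59.2900. Δ = (V_up−V_dn)/(S_up−S_dn) = (0.7652−7.8610)/(64.6261−45.6533) = -0.3740. V = [p*·0.7652 + (1−p*)·7.8610]/1.05 = 1.5735. B = V − Δ·S = 23.7478.
(2,1): S=83.9300. Δ = (V_up−V_dn)/(S_up−S_dn) = (0.0000−0.7652)/(91.4837−64.6261) = -0.0285. V = [p*·0.0000 + (1−p*)·0.7652]/1.05 = 0.0911. B = V − Δ·S = 2.4824.
(2,2): S=118.8100. Δ = (V_up−V_dn)/(S_up−S_dn) = (0.0000−0.0000)/(129.5029−91.4837) = 0.0000. V = [p*·0.0000 + (1−p*)·0.0000]/1.05 = 0.0000. B = V − Δ·S = 0.0000.
(1,0): S=77.0000. Δ = (V_up−V_dn)/(S_up−S_dn) = (0.0911−1.5735)/(83.9300−59.2900) = -0.0602. V = [p*·0.0911 + (1−p*)·1.5735]/1.05 = 0.2632. B = V − Δ·S = 4.8958.
(1,1): S=109.0000. Δ = (V_up−V_dn)/(S_up−S_dn) = (0.0000−0.0911)/(118.8100−83.9300) = -0.0026. V = [p*·0.0000 + (1−p*)·0.0911]/1.05 = 0.0108. B = V − Δ·S = 0.2955.
(0,0): S=100.0000. Δ = (V_up−V_dn)/(S_up−S_dn) = (0.0108−0.2632)/(109.0000−77.0000) = -0.0079. V = [p*·0.0108 + (1−p*)·0.2632]/1.05 = 0.0404. B = V − Δ·S = 0.8291.
Root portfolio cost Δ·100+B reproduces V0=0.0404.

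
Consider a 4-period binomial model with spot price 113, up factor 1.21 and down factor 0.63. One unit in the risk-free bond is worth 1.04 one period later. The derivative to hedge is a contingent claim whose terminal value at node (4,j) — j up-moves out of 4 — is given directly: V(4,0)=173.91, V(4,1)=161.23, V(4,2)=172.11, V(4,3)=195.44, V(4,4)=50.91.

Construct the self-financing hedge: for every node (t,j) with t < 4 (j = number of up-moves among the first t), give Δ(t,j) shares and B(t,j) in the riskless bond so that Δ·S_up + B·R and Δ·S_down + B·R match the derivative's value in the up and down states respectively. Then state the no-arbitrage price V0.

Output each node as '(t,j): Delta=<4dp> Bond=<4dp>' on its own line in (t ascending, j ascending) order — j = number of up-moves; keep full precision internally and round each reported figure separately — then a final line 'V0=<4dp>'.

(0,0): Delta=-0.5309 Bond=188.8500
(1,0): Delta=0.3376 Bond=134.5754
(1,1): Delta=-0.7184 Bond=222.0403
(2,0): Delta=0.1469 Bond=148.5109
(2,1): Delta=0.3788 Bond=136.4123
(2,2): Delta=-0.9553 Bond=270.1088
(3,0): Delta=-0.7737 Bond=180.4645
(3,1): Delta=0.3457 Bond=143.6655
(3,2): Delta=0.3859 Bond=141.1238
(3,3): Delta=-1.2448 Bond=338.8745
V0=128.8588

Risk-neutral probability p* = (R−d)/(u−d) = (1.04−0.63)/(1.21−0.63) = 0.7069.
Terminal payoffs: V(4,0)=173.9100, V(4,1)=161.2300, V(4,2)=172.1100, V(4,3)=195.4400, V(4,4)=50.9100
  t=3,j=0: stock 28.2553 → up 34.1889 (V=161.2300), down 17.8008 (V=173.9100). Price 158.6025; hedge Δ=-0.7737, bond B=180.4645.
  t=3,j=1: stock 54.2681 → up 65.6644 (V=172.1100), down 34.1889 (V=161.2300). Price 162.4241; hedge Δ=0.3457, bond B=143.6655.
  t=3,j=2: stock 104.2293 → up 126.1174 (V=195.4400), down 65.6644 (V=172.1100). Price 181.3480; hedge Δ=0.3859, bond B=141.1238.
  t=3,j=3: stock 200.1864 → up 242.2255 (V=50.9100), down 126.1174 (V=195.4400). Price 89.6848; hedge Δ=-1.2448, bond B=338.8745.
  t=2,j=0: stock 44.8497 → up 54.2681 (V=162.4241), down 28.2553 (V=158.6025). Price 155.0999; hedge Δ=0.1469, bond B=148.5109.
  t=2,j=1: stock 86.1399 → up 104.2293 (V=181.3480), down 54.2681 (V=162.4241). Price 169.0397; hedge Δ=0.3788, bond B=136.4123.
  t=2,j=2: stock 165.4433 → up 200.1864 (V=89.6848), down 104.2293 (V=181.3480). Price 112.0689; hedge Δ=-0.9553, bond B=270.1088.
  t=1,j=0: stock 71.1900 → up 86.1399 (V=169.0397), down 44.8497 (V=155.0999). Price 158.6095; hedge Δ=0.3376, bond B=134.5754.
  t=1,j=1: stock 136.7300 → up 165.4433 (V=112.0689), down 86.1399 (V=169.0397). Price 123.8146; hedge Δ=-0.7184, bond B=222.0403.
  t=0,j=0: stock 113.0000 → up 136.7300 (V=123.8146), down 71.1900 (V=158.6095). Price 128.8588; hedge Δ=-0.5309, bond B=188.8500.
The time-0 hedge costs 128.8588, which is the no-arbitrage price.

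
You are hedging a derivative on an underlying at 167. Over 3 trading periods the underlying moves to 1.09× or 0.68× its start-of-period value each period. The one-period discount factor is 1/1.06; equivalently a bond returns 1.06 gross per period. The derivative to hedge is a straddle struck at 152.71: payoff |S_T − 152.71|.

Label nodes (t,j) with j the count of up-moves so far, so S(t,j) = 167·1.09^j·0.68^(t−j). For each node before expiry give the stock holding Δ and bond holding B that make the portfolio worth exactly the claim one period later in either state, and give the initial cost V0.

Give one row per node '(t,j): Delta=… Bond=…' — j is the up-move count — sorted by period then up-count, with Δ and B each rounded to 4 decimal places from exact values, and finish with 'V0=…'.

The replicating-portfolio and risk-neutral prices coincide; use p* = (1.06−0.68)/(1.09−0.68) = 0.9268 for the latter.
Terminal values V(3,·): V(3,0)=100.1999, V(3,1)=68.5393, V(3,2)=17.7894, V(3,3)=63.5598
(2,0): S=77.2208. Δ = (V_up−V_dn)/(S_up−S_dn) = (68.5393−100.1999)/(84.1707−52.5101) = -1.0000. V = [p*·68.5393 + (1−p*)·100.1999]/1.06 = 66.8452. B = V − Δ·S = 144.0660.
(2,1): S=123.7804. Δ = (V_up−V_dn)/(S_up−S_dn) = (17.7894−68.5393)/(134.9206−84.1707) = -1.0000. V = [p*·17.7894 + (1−p*)·68.5393]/1.06 = 20.2856. B = V − Δ·S = 144.0660.
(2,2): S=198.4127. Δ = (V_up−V_dn)/(S_up−S_dn) = (63.5598−17.7894)/(216.2698−134.9206) = 0.5626. V = [p*·63.5598 + (1−p*)·17.7894]/1.06 = 56.8026. B = V − Δ·S = -54.8327.
(1,0): S=113.5600. Δ = (V_up−V_dn)/(S_up−S_dn) = (20.2856−66.8452)/(123.7804−77.2208) = -1.0000. V = [p*·20.2856 + (1−p*)·66.8452]/1.06 = 22.3514. B = V − Δ·S = 135.9114.
(1,1): S=182.0300. Δ = (V_up−V_dn)/(S_up−S_dn) = (56.8026−20.2856)/(198.4127−123.7804) = 0.4893. V = [p*·56.8026 + (1−p*)·20.2856]/1.06 = 51.0667. B = V − Δ·S = -37.9992.
(0,0): S=167.0000. Δ = (V_up−V_dn)/(S_up−S_dn) = (51.0667−22.3514)/(182.0300−113.5600) = 0.4194. V = [p*·51.0667 + (1−p*)·22.3514]/1.06 = 46.1939. B = V − Δ·S = -23.8434.
The time-0 hedge costs 46.1939, which is the no-arbitrage price.

(0,0): Delta=0.4194 Bond=-23.8434
(1,0): Delta=-1.0000 Bond=135.9114
(1,1): Delta=0.4893 Bond=-37.9992
(2,0): Delta=-1.0000 Bond=144.0660
(2,1): Delta=-1.0000 Bond=144.0660
(2,2): Delta=0.5626 Bond=-54.8327
V0=46.1939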